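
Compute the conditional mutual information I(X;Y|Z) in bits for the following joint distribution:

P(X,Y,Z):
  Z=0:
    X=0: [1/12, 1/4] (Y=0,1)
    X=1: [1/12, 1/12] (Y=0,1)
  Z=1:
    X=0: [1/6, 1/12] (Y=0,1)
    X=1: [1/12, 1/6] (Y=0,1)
0.0629 bits

Conditional mutual information: I(X;Y|Z) = H(X|Z) + H(Y|Z) - H(X,Y|Z)

H(Z) = 1.0000
H(X,Z) = 1.9591 → H(X|Z) = 0.9591
H(Y,Z) = 1.9591 → H(Y|Z) = 0.9591
H(X,Y,Z) = 2.8554 → H(X,Y|Z) = 1.8554

I(X;Y|Z) = 0.9591 + 0.9591 - 1.8554 = 0.0629 bits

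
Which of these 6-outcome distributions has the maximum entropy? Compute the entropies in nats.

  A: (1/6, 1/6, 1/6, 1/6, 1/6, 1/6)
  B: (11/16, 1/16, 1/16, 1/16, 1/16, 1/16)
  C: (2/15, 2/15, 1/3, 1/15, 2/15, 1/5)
A

For a discrete distribution over n outcomes, entropy is maximized by the uniform distribution.

Computing entropies:
H(A) = 1.7918 nats
H(B) = 1.1240 nats
H(C) = 1.6746 nats

The uniform distribution (where all probabilities equal 1/6) achieves the maximum entropy of log_e(6) = 1.7918 nats.

Distribution A has the highest entropy.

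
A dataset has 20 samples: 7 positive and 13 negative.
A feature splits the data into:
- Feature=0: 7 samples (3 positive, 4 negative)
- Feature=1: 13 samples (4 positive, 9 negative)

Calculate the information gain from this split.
0.0104 bits

Information Gain = H(Y) - H(Y|Feature)

Before split:
P(positive) = 7/20 = 0.3500
H(Y) = 0.9341 bits

After split:
Feature=0: H = 0.9852 bits (weight = 7/20)
Feature=1: H = 0.8905 bits (weight = 13/20)
H(Y|Feature) = (7/20)×0.9852 + (13/20)×0.8905 = 0.9236 bits

Information Gain = 0.9341 - 0.9236 = 0.0104 bits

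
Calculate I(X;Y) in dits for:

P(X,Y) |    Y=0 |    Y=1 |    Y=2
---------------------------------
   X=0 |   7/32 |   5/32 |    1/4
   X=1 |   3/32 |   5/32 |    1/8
0.0067 dits

Mutual information: I(X;Y) = H(X) + H(Y) - H(X,Y)

Marginals:
P(X) = (5/8, 3/8), H(X) = 0.2873 dits
P(Y) = (5/16, 5/16, 3/8), H(Y) = 0.4755 dits

Joint entropy: H(X,Y) = 0.7561 dits

I(X;Y) = 0.2873 + 0.4755 - 0.7561 = 0.0067 dits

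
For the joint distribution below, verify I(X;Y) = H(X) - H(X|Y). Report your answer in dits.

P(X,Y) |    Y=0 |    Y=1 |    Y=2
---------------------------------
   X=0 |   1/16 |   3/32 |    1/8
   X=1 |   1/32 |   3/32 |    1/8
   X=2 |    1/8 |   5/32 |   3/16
I(X;Y) = 0.0046 dits

Mutual information has multiple equivalent forms:
- I(X;Y) = H(X) - H(X|Y)
- I(X;Y) = H(Y) - H(Y|X)
- I(X;Y) = H(X) + H(Y) - H(X,Y)

Computing all quantities:
H(X) = 0.4597, H(Y) = 0.4609, H(X,Y) = 0.9160
H(X|Y) = 0.4551, H(Y|X) = 0.4563

Verification:
H(X) - H(X|Y) = 0.4597 - 0.4551 = 0.0046
H(Y) - H(Y|X) = 0.4609 - 0.4563 = 0.0046
H(X) + H(Y) - H(X,Y) = 0.4597 + 0.4609 - 0.9160 = 0.0046

All forms give I(X;Y) = 0.0046 dits. ✓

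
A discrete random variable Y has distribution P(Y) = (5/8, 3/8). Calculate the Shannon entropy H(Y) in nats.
0.6616 nats

Shannon entropy is H(X) = -Σ p(x) log p(x).

For P = (5/8, 3/8):
H = -5/8 × log_e(5/8) -3/8 × log_e(3/8)
H = 0.6616 nats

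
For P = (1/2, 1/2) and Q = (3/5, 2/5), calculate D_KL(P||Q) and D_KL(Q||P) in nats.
D_KL(P||Q) = 0.0204, D_KL(Q||P) = 0.0201

KL divergence is not symmetric: D_KL(P||Q) ≠ D_KL(Q||P) in general.

D_KL(P||Q) = 0.0204 nats
D_KL(Q||P) = 0.0201 nats

No, they are not equal!

This asymmetry is why KL divergence is not a true distance metric.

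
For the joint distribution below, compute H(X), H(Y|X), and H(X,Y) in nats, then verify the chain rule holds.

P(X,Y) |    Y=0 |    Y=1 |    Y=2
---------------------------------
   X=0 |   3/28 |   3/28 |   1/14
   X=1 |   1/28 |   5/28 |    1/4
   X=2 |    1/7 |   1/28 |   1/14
H(X,Y) = 2.0258, H(X) = 1.0607, H(Y|X) = 0.9651 (all in nats)

Chain rule: H(X,Y) = H(X) + H(Y|X)

Left side — joint entropy directly:
H(X,Y) = -Σ p(x,y) log p(x,y) = 2.0258 nats

Right side — compute H(Y|X) from the conditional distributions:
P(X) = (2/7, 13/28, 1/4), so H(X) = 1.0607 nats
H(Y|X) = Σ_x P(X=x) · H(Y|X=x):
  P(Y|X=0) = (3/8, 3/8, 1/4), H(Y|X=0) = 1.0822, weight P(X=0) = 2/7
  P(Y|X=1) = (1/13, 5/13, 7/13), H(Y|X=1) = 0.8981, weight P(X=1) = 13/28
  P(Y|X=2) = (4/7, 1/7, 2/7), H(Y|X=2) = 0.9557, weight P(X=2) = 1/4
H(Y|X) = 0.9651 nats

H(X) + H(Y|X) = 1.0607 + 0.9651 = 2.0258 nats

Both sides equal 2.0258 nats. ✓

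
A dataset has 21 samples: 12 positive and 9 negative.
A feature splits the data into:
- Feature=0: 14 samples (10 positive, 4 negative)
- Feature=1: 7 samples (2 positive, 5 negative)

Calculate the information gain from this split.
0.1221 bits

Information Gain = H(Y) - H(Y|Feature)

Before split:
P(positive) = 12/21 = 0.5714
H(Y) = 0.9852 bits

After split:
Feature=0: H = 0.8631 bits (weight = 14/21)
Feature=1: H = 0.8631 bits (weight = 7/21)
H(Y|Feature) = (14/21)×0.8631 + (7/21)×0.8631 = 0.8631 bits

Information Gain = 0.9852 - 0.8631 = 0.1221 bits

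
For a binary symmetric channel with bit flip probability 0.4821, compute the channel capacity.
0.0009 bits

For a binary symmetric channel (BSC) with error probability p:
Capacity C = 1 - H(p) bits per symbol

where H(p) = -p log₂(p) - (1-p) log₂(1-p) is the binary entropy function.

H(0.4821) = 0.9991 bits
C = 1 - 0.9991 = 0.0009 bits per symbol

This means we can reliably transmit up to 0.0009 bits of information per channel use.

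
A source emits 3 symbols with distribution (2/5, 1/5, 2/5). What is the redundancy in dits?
0.0190 dits

Redundancy measures how far a source is from maximum entropy:
R = H_max - H(X)

Maximum entropy for 3 symbols: H_max = log_10(3) = 0.4771 dits
Actual entropy: H(X) = 0.4581 dits
Redundancy: R = 0.4771 - 0.4581 = 0.0190 dits

This redundancy represents potential for compression: the source could be compressed by 0.0190 dits per symbol.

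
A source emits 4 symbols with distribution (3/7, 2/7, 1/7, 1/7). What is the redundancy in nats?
0.1093 nats

Redundancy measures how far a source is from maximum entropy:
R = H_max - H(X)

Maximum entropy for 4 symbols: H_max = log_e(4) = 1.3863 nats
Actual entropy: H(X) = 1.2770 nats
Redundancy: R = 1.3863 - 1.2770 = 0.1093 nats

This redundancy represents potential for compression: the source could be compressed by 0.1093 nats per symbol.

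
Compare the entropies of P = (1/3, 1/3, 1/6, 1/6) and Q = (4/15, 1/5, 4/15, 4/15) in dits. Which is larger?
Q

Computing entropies in dits:
H(P) = 0.5775
H(Q) = 0.5990

Distribution Q has higher entropy.

Intuition: The distribution closer to uniform (more spread out) has higher entropy.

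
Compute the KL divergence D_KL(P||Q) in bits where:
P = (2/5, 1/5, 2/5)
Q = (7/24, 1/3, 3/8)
0.0721 bits

KL divergence: D_KL(P||Q) = Σ p(x) log(p(x)/q(x))

Computing term by term:
  x=0: 2/5 × log_2[(2/5)/(7/24)] = 2/5 × 0.4557 = 0.1823
  x=1: 1/5 × log_2[(1/5)/(1/3)] = 1/5 × -0.7370 = -0.1474
  x=2: 2/5 × log_2[(2/5)/(3/8)] = 2/5 × 0.0931 = 0.0372

D_KL(P||Q) = 0.0721 bits

Note: KL divergence is always non-negative and equals 0 iff P = Q.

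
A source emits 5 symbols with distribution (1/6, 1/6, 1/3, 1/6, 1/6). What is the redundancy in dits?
0.0212 dits

Redundancy measures how far a source is from maximum entropy:
R = H_max - H(X)

Maximum entropy for 5 symbols: H_max = log_10(5) = 0.6990 dits
Actual entropy: H(X) = 0.6778 dits
Redundancy: R = 0.6990 - 0.6778 = 0.0212 dits

This redundancy represents potential for compression: the source could be compressed by 0.0212 dits per symbol.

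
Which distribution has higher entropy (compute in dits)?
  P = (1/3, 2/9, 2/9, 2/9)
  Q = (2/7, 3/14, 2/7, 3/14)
Q

Computing entropies in dits:
H(P) = 0.5945
H(Q) = 0.5976

Distribution Q has higher entropy.

Intuition: The distribution closer to uniform (more spread out) has higher entropy.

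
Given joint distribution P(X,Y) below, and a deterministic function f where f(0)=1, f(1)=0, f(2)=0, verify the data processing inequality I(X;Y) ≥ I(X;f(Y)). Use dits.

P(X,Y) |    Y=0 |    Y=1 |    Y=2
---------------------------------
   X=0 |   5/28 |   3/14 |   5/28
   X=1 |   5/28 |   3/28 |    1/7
I(X;Y) = 0.0043, I(X;f(Y)) = 0.0025, inequality holds: 0.0043 ≥ 0.0025

Data Processing Inequality: For any Markov chain X → Y → Z, we have I(X;Y) ≥ I(X;Z).

Here Z = f(Y) is a deterministic function of Y, forming X → Y → Z.

Original I(X;Y) = 0.0043 dits

After applying f:
P(X,Z) where Z=f(Y):
- P(X,Z=0) = P(X,Y=1) + P(X,Y=2)
- P(X,Z=1) = P(X,Y=0)

I(X;Z) = I(X;f(Y)) = 0.0025 dits

Verification: 0.0043 ≥ 0.0025 ✓

Information cannot be created by processing; the function f can only lose information about X.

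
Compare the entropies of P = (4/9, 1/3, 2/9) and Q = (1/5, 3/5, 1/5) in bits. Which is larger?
P

Computing entropies in bits:
H(P) = 1.5305
H(Q) = 1.3710

Distribution P has higher entropy.

Intuition: The distribution closer to uniform (more spread out) has higher entropy.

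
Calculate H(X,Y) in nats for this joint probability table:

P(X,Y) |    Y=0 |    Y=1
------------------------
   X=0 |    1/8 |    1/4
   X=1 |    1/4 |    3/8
1.3209 nats

Joint entropy is H(X,Y) = -Σ_{x,y} p(x,y) log p(x,y).

Summing over all non-zero entries:
H(X,Y) = -[1/8·log_e(1/8) + 1/4·log_e(1/4) + 1/4·log_e(1/4) + 3/8·log_e(3/8)]
H(X,Y) = 1.3209 nats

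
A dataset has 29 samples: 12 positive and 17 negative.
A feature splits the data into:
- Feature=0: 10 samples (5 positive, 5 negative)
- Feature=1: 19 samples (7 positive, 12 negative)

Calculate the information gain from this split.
0.0116 bits

Information Gain = H(Y) - H(Y|Feature)

Before split:
P(positive) = 12/29 = 0.4138
H(Y) = 0.9784 bits

After split:
Feature=0: H = 1.0000 bits (weight = 10/29)
Feature=1: H = 0.9495 bits (weight = 19/29)
H(Y|Feature) = (10/29)×1.0000 + (19/29)×0.9495 = 0.9669 bits

Information Gain = 0.9784 - 0.9669 = 0.0116 bits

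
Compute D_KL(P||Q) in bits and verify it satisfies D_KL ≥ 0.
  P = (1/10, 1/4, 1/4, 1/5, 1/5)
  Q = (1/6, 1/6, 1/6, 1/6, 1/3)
0.1240 bits

KL divergence satisfies the Gibbs inequality: D_KL(P||Q) ≥ 0 for all distributions P, Q.

D_KL(P||Q) = Σ p(x) log(p(x)/q(x))
Term by term:
  x=0: 1/10 × log_2[(1/10)/(1/6)] = -0.0737
  x=1: 1/4 × log_2[(1/4)/(1/6)] = 0.1462
  x=2: 1/4 × log_2[(1/4)/(1/6)] = 0.1462
  x=3: 1/5 × log_2[(1/5)/(1/6)] = 0.0526
  x=4: 1/5 × log_2[(1/5)/(1/3)] = -0.1474
D_KL(P||Q) = 0.1240 bits

D_KL(P||Q) = 0.1240 ≥ 0 ✓

This non-negativity is a fundamental property: relative entropy cannot be negative because it measures how different Q is from P.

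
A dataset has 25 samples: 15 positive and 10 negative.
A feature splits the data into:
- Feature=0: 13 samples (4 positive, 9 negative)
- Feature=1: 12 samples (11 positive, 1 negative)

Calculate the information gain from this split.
0.3093 bits

Information Gain = H(Y) - H(Y|Feature)

Before split:
P(positive) = 15/25 = 0.6000
H(Y) = 0.9710 bits

After split:
Feature=0: H = 0.8905 bits (weight = 13/25)
Feature=1: H = 0.4138 bits (weight = 12/25)
H(Y|Feature) = (13/25)×0.8905 + (12/25)×0.4138 = 0.6617 bits

Information Gain = 0.9710 - 0.6617 = 0.3093 bits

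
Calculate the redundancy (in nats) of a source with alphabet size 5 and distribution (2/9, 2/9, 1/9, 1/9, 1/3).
0.0865 nats

Redundancy measures how far a source is from maximum entropy:
R = H_max - H(X)

Maximum entropy for 5 symbols: H_max = log_e(5) = 1.6094 nats
Actual entropy: H(X) = 1.5230 nats
Redundancy: R = 1.6094 - 1.5230 = 0.0865 nats

This redundancy represents potential for compression: the source could be compressed by 0.0865 nats per symbol.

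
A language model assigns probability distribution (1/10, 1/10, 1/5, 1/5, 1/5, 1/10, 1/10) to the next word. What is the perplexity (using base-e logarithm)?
6.5975

Perplexity is e^H (or exp(H) for natural log).

First, H = -Σ p log p = 1.8867 nats
Perplexity = e^1.8867 = 6.5975

Interpretation: The model's uncertainty is equivalent to choosing uniformly among 6.6 options.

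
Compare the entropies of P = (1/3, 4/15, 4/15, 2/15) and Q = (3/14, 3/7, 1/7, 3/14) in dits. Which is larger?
P

Computing entropies in dits:
H(P) = 0.5819
H(Q) = 0.5651

Distribution P has higher entropy.

Intuition: The distribution closer to uniform (more spread out) has higher entropy.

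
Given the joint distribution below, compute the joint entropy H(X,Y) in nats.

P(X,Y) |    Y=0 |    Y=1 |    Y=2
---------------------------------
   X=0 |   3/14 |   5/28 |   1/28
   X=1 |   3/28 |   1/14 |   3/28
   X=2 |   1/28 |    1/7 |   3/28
2.0602 nats

Joint entropy is H(X,Y) = -Σ_{x,y} p(x,y) log p(x,y).

Summing over all non-zero entries:
H(X,Y) = -[3/14·log_e(3/14) + 5/28·log_e(5/28) + 1/28·log_e(1/28) + 3/28·log_e(3/28) + 1/14·log_e(1/14) + 3/28·log_e(3/28) + 1/28·log_e(1/28) + 1/7·log_e(1/7) + 3/28·log_e(3/28)]
H(X,Y) = 2.0602 nats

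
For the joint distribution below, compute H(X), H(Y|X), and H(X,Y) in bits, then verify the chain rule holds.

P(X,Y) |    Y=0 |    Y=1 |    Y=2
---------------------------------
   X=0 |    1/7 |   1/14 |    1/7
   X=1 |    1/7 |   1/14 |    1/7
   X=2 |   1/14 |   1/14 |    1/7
H(X,Y) = 3.0931, H(X) = 1.5774, H(Y|X) = 1.5157 (all in bits)

Chain rule: H(X,Y) = H(X) + H(Y|X)

Left side — joint entropy directly:
H(X,Y) = -Σ p(x,y) log p(x,y) = 3.0931 bits

Right side — compute H(Y|X) from the conditional distributions:
P(X) = (5/14, 5/14, 2/7), so H(X) = 1.5774 bits
H(Y|X) = Σ_x P(X=x) · H(Y|X=x):
  P(Y|X=0) = (2/5, 1/5, 2/5), H(Y|X=0) = 1.5219, weight P(X=0) = 5/14
  P(Y|X=1) = (2/5, 1/5, 2/5), H(Y|X=1) = 1.5219, weight P(X=1) = 5/14
  P(Y|X=2) = (1/4, 1/4, 1/2), H(Y|X=2) = 1.5000, weight P(X=2) = 2/7
H(Y|X) = 1.5157 bits

H(X) + H(Y|X) = 1.5774 + 1.5157 = 3.0931 bits

Both sides equal 3.0931 bits. ✓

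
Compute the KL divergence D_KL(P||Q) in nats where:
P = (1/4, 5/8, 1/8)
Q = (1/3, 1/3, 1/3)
0.1984 nats

KL divergence: D_KL(P||Q) = Σ p(x) log(p(x)/q(x))

Computing term by term:
  x=0: 1/4 × log_e[(1/4)/(1/3)] = 1/4 × -0.2877 = -0.0719
  x=1: 5/8 × log_e[(5/8)/(1/3)] = 5/8 × 0.6286 = 0.3929
  x=2: 1/8 × log_e[(1/8)/(1/3)] = 1/8 × -0.9808 = -0.1226

D_KL(P||Q) = 0.1984 nats

Note: KL divergence is always non-negative and equals 0 iff P = Q.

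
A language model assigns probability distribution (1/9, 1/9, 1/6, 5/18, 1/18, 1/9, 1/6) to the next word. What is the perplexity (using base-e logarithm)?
6.3348

Perplexity is e^H (or exp(H) for natural log).

First, H = -Σ p log p = 1.8461 nats
Perplexity = e^1.8461 = 6.3348

Interpretation: The model's uncertainty is equivalent to choosing uniformly among 6.3 options.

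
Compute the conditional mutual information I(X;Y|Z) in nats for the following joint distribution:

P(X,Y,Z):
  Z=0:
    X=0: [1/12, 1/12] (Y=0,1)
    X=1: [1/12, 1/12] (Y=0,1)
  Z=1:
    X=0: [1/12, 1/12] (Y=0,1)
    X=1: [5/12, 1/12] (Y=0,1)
0.0341 nats

Conditional mutual information: I(X;Y|Z) = H(X|Z) + H(Y|Z) - H(X,Y|Z)

H(Z) = 0.6365
H(X,Z) = 1.2425 → H(X|Z) = 0.6059
H(Y,Z) = 1.2425 → H(Y|Z) = 0.6059
H(X,Y,Z) = 1.8143 → H(X,Y|Z) = 1.1778

I(X;Y|Z) = 0.6059 + 0.6059 - 1.1778 = 0.0341 nats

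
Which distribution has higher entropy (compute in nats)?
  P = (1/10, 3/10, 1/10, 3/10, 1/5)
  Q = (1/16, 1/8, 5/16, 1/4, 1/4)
P

Computing entropies in nats:
H(P) = 1.5048
H(Q) = 1.4898

Distribution P has higher entropy.

Intuition: The distribution closer to uniform (more spread out) has higher entropy.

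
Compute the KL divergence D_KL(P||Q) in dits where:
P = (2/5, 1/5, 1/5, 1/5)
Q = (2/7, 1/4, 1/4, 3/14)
0.0137 dits

KL divergence: D_KL(P||Q) = Σ p(x) log(p(x)/q(x))

Computing term by term:
  x=0: 2/5 × log_10[(2/5)/(2/7)] = 2/5 × 0.1461 = 0.0585
  x=1: 1/5 × log_10[(1/5)/(1/4)] = 1/5 × -0.0969 = -0.0194
  x=2: 1/5 × log_10[(1/5)/(1/4)] = 1/5 × -0.0969 = -0.0194
  x=3: 1/5 × log_10[(1/5)/(3/14)] = 1/5 × -0.0300 = -0.0060

D_KL(P||Q) = 0.0137 dits

Note: KL divergence is always non-negative and equals 0 iff P = Q.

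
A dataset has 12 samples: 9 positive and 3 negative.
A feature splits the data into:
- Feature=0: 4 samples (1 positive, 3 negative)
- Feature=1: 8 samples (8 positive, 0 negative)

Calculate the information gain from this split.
0.5409 bits

Information Gain = H(Y) - H(Y|Feature)

Before split:
P(positive) = 9/12 = 0.7500
H(Y) = 0.8113 bits

After split:
Feature=0: H = 0.8113 bits (weight = 4/12)
Feature=1: H = 0.0000 bits (weight = 8/12)
H(Y|Feature) = (4/12)×0.8113 + (8/12)×0.0000 = 0.2704 bits

Information Gain = 0.8113 - 0.2704 = 0.5409 bits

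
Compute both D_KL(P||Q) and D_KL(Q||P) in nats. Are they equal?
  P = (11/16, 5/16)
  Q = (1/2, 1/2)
D_KL(P||Q) = 0.0721, D_KL(Q||P) = 0.0758

KL divergence is not symmetric: D_KL(P||Q) ≠ D_KL(Q||P) in general.

D_KL(P||Q) = 0.0721 nats
D_KL(Q||P) = 0.0758 nats

No, they are not equal!

This asymmetry is why KL divergence is not a true distance metric.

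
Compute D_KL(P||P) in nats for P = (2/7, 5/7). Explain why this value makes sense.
0.0000 nats

KL divergence satisfies the Gibbs inequality: D_KL(P||Q) ≥ 0 for all distributions P, Q.

D_KL(P||Q) = Σ p(x) log(p(x)/q(x))
Each term is p(x) × log_e(p(x)/p(x)) = p(x) × log_e(1) = 0, so the sum is 0.
D_KL(P||Q) = 0.0000 nats

When P = Q, the KL divergence is exactly 0, as there is no 'divergence' between identical distributions.

This non-negativity is a fundamental property: relative entropy cannot be negative because it measures how different Q is from P.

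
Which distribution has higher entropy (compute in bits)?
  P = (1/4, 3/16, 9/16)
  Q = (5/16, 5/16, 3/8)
Q

Computing entropies in bits:
H(P) = 1.4197
H(Q) = 1.5794

Distribution Q has higher entropy.

Intuition: The distribution closer to uniform (more spread out) has higher entropy.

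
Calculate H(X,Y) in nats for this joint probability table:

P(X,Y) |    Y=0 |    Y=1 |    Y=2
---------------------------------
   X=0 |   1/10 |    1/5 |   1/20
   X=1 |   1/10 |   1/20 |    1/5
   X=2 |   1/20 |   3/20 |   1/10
2.0685 nats

Joint entropy is H(X,Y) = -Σ_{x,y} p(x,y) log p(x,y).

Summing over all non-zero entries:
H(X,Y) = -[1/10·log_e(1/10) + 1/5·log_e(1/5) + 1/20·log_e(1/20) + 1/10·log_e(1/10) + 1/20·log_e(1/20) + 1/5·log_e(1/5) + 1/20·log_e(1/20) + 3/20·log_e(3/20) + 1/10·log_e(1/10)]
H(X,Y) = 2.0685 nats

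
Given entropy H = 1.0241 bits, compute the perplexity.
2.0337

Perplexity is 2^H (or exp(H) for natural log).

H = 1.0241 bits
Perplexity = 2^1.0241 = 2.0337

Interpretation: The model's uncertainty is equivalent to choosing uniformly among 2.0 options.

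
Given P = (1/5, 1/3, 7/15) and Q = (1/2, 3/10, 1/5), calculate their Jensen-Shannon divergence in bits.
0.0881 bits

Jensen-Shannon divergence is:
JSD(P||Q) = 0.5 × D_KL(P||M) + 0.5 × D_KL(Q||M)
where M = 0.5 × (P + Q) is the mixture distribution.

M = 0.5 × (1/5, 1/3, 7/15) + 0.5 × (1/2, 3/10, 1/5) = (7/20, 0.316667, 1/3)

D_KL(P||M) = 0.0897 bits
D_KL(Q||M) = 0.0865 bits

JSD(P||Q) = 0.5 × 0.0897 + 0.5 × 0.0865 = 0.0881 bits

Unlike KL divergence, JSD is symmetric and bounded: 0 ≤ JSD ≤ log(2).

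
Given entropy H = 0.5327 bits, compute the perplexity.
1.4466

Perplexity is 2^H (or exp(H) for natural log).

H = 0.5327 bits
Perplexity = 2^0.5327 = 1.4466

Interpretation: The model's uncertainty is equivalent to choosing uniformly among 1.4 options.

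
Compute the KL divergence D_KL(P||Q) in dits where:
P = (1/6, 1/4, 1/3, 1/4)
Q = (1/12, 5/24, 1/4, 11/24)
0.0458 dits

KL divergence: D_KL(P||Q) = Σ p(x) log(p(x)/q(x))

Computing term by term:
  x=0: 1/6 × log_10[(1/6)/(1/12)] = 1/6 × 0.3010 = 0.0502
  x=1: 1/4 × log_10[(1/4)/(5/24)] = 1/4 × 0.0792 = 0.0198
  x=2: 1/3 × log_10[(1/3)/(1/4)] = 1/3 × 0.1249 = 0.0416
  x=3: 1/4 × log_10[(1/4)/(11/24)] = 1/4 × -0.2632 = -0.0658

D_KL(P||Q) = 0.0458 dits

Note: KL divergence is always non-negative and equals 0 iff P = Q.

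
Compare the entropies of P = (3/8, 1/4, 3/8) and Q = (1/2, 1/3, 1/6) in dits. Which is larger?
P

Computing entropies in dits:
H(P) = 0.4700
H(Q) = 0.4392

Distribution P has higher entropy.

Intuition: The distribution closer to uniform (more spread out) has higher entropy.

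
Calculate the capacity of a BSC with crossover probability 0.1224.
0.4638 bits

For a binary symmetric channel (BSC) with error probability p:
Capacity C = 1 - H(p) bits per symbol

where H(p) = -p log₂(p) - (1-p) log₂(1-p) is the binary entropy function.

H(0.1224) = 0.5362 bits
C = 1 - 0.5362 = 0.4638 bits per symbol

This means we can reliably transmit up to 0.4638 bits of information per channel use.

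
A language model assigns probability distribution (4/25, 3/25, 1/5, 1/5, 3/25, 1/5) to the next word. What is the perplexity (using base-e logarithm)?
5.8576

Perplexity is e^H (or exp(H) for natural log).

First, H = -Σ p log p = 1.7677 nats
Perplexity = e^1.7677 = 5.8576

Interpretation: The model's uncertainty is equivalent to choosing uniformly among 5.9 options.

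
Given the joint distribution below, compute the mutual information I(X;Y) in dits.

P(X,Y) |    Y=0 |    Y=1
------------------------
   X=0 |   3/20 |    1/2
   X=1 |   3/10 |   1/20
0.0840 dits

Mutual information: I(X;Y) = H(X) + H(Y) - H(X,Y)

Marginals:
P(X) = (13/20, 7/20), H(X) = 0.2812 dits
P(Y) = (9/20, 11/20), H(Y) = 0.2989 dits

Joint entropy: H(X,Y) = 0.4960 dits

I(X;Y) = 0.2812 + 0.2989 - 0.4960 = 0.0840 dits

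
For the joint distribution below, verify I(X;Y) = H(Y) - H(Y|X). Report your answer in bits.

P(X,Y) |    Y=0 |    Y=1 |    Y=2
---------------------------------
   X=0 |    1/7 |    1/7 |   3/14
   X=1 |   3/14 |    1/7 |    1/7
I(X;Y) = 0.0207 bits

Mutual information has multiple equivalent forms:
- I(X;Y) = H(X) - H(X|Y)
- I(X;Y) = H(Y) - H(Y|X)
- I(X;Y) = H(X) + H(Y) - H(X,Y)

Computing all quantities:
H(X) = 1.0000, H(Y) = 1.5774, H(X,Y) = 2.5567
H(X|Y) = 0.9793, H(Y|X) = 1.5567

Verification:
H(X) - H(X|Y) = 1.0000 - 0.9793 = 0.0207
H(Y) - H(Y|X) = 1.5774 - 1.5567 = 0.0207
H(X) + H(Y) - H(X,Y) = 1.0000 + 1.5774 - 2.5567 = 0.0207

All forms give I(X;Y) = 0.0207 bits. ✓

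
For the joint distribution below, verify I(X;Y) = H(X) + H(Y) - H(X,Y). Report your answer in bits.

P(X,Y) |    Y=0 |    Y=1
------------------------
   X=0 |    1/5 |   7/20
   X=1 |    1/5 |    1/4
I(X;Y) = 0.0049 bits

Mutual information has multiple equivalent forms:
- I(X;Y) = H(X) - H(X|Y)
- I(X;Y) = H(Y) - H(Y|X)
- I(X;Y) = H(X) + H(Y) - H(X,Y)

Computing all quantities:
H(X) = 0.9928, H(Y) = 0.9710, H(X,Y) = 1.9589
H(X|Y) = 0.9879, H(Y|X) = 0.9661

Verification:
H(X) - H(X|Y) = 0.9928 - 0.9879 = 0.0049
H(Y) - H(Y|X) = 0.9710 - 0.9661 = 0.0049
H(X) + H(Y) - H(X,Y) = 0.9928 + 0.9710 - 1.9589 = 0.0049

All forms give I(X;Y) = 0.0049 bits. ✓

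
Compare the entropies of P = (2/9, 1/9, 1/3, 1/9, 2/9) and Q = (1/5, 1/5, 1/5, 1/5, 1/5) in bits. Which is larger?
Q

Computing entropies in bits:
H(P) = 2.1972
H(Q) = 2.3219

Distribution Q has higher entropy.

Intuition: The distribution closer to uniform (more spread out) has higher entropy.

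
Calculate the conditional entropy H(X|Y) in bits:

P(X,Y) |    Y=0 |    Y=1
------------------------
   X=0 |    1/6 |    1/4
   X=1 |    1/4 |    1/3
0.9793 bits

Using the chain rule: H(X|Y) = H(X,Y) - H(Y)

First, compute H(X,Y) = 1.9591 bits

Marginal P(Y) = (5/12, 7/12)
H(Y) = 0.9799 bits

H(X|Y) = H(X,Y) - H(Y) = 1.9591 - 0.9799 = 0.9793 bits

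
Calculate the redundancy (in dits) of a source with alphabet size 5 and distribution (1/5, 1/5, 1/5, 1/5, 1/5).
0.0000 dits

Redundancy measures how far a source is from maximum entropy:
R = H_max - H(X)

Maximum entropy for 5 symbols: H_max = log_10(5) = 0.6990 dits
Actual entropy: H(X) = 0.6990 dits
Redundancy: R = 0.6990 - 0.6990 = 0.0000 dits

This redundancy represents potential for compression: the source could be compressed by 0.0000 dits per symbol.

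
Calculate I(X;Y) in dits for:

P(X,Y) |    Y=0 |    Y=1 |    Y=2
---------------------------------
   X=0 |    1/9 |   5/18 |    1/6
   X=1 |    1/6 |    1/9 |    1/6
0.0158 dits

Mutual information: I(X;Y) = H(X) + H(Y) - H(X,Y)

Marginals:
P(X) = (5/9, 4/9), H(X) = 0.2983 dits
P(Y) = (5/18, 7/18, 1/3), H(Y) = 0.4731 dits

Joint entropy: H(X,Y) = 0.7557 dits

I(X;Y) = 0.2983 + 0.4731 - 0.7557 = 0.0158 dits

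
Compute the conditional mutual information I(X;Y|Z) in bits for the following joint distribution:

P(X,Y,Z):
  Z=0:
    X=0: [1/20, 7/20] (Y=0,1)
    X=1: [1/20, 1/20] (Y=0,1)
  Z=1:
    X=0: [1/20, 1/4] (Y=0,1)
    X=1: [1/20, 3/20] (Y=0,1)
0.0472 bits

Conditional mutual information: I(X;Y|Z) = H(X|Z) + H(Y|Z) - H(X,Y|Z)

H(Z) = 1.0000
H(X,Z) = 1.8464 → H(X|Z) = 0.8464
H(Y,Z) = 1.7219 → H(Y|Z) = 0.7219
H(X,Y,Z) = 2.5211 → H(X,Y|Z) = 1.5211

I(X;Y|Z) = 0.8464 + 0.7219 - 1.5211 = 0.0472 bits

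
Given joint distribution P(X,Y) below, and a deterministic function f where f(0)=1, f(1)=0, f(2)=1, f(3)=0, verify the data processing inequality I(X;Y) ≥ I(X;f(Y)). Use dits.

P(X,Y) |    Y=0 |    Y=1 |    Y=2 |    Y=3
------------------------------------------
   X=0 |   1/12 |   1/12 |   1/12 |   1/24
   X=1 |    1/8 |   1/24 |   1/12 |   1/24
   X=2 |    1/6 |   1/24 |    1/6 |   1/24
I(X;Y) = 0.0124, I(X;f(Y)) = 0.0093, inequality holds: 0.0124 ≥ 0.0093

Data Processing Inequality: For any Markov chain X → Y → Z, we have I(X;Y) ≥ I(X;Z).

Here Z = f(Y) is a deterministic function of Y, forming X → Y → Z.

Original I(X;Y) = 0.0124 dits

After applying f:
P(X,Z) where Z=f(Y):
- P(X,Z=0) = P(X,Y=1) + P(X,Y=3)
- P(X,Z=1) = P(X,Y=0) + P(X,Y=2)

I(X;Z) = I(X;f(Y)) = 0.0093 dits

Verification: 0.0124 ≥ 0.0093 ✓

Information cannot be created by processing; the function f can only lose information about X.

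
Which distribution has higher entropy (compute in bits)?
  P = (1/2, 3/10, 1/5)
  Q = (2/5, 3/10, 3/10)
Q

Computing entropies in bits:
H(P) = 1.4855
H(Q) = 1.5710

Distribution Q has higher entropy.

Intuition: The distribution closer to uniform (more spread out) has higher entropy.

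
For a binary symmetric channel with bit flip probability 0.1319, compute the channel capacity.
0.4374 bits

For a binary symmetric channel (BSC) with error probability p:
Capacity C = 1 - H(p) bits per symbol

where H(p) = -p log₂(p) - (1-p) log₂(1-p) is the binary entropy function.

H(0.1319) = 0.5626 bits
C = 1 - 0.5626 = 0.4374 bits per symbol

This means we can reliably transmit up to 0.4374 bits of information per channel use.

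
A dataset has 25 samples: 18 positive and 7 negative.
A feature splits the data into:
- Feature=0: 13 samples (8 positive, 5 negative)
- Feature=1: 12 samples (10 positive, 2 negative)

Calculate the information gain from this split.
0.0436 bits

Information Gain = H(Y) - H(Y|Feature)

Before split:
P(positive) = 18/25 = 0.7200
H(Y) = 0.8555 bits

After split:
Feature=0: H = 0.9612 bits (weight = 13/25)
Feature=1: H = 0.6500 bits (weight = 12/25)
H(Y|Feature) = (13/25)×0.9612 + (12/25)×0.6500 = 0.8119 bits

Information Gain = 0.8555 - 0.8119 = 0.0436 bits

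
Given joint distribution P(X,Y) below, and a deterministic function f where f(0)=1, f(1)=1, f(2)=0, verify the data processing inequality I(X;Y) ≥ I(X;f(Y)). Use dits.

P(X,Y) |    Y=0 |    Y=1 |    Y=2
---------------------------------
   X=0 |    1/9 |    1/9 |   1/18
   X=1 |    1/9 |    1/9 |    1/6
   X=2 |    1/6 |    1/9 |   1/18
I(X;Y) = 0.0172, I(X;f(Y)) = 0.0157, inequality holds: 0.0172 ≥ 0.0157

Data Processing Inequality: For any Markov chain X → Y → Z, we have I(X;Y) ≥ I(X;Z).

Here Z = f(Y) is a deterministic function of Y, forming X → Y → Z.

Original I(X;Y) = 0.0172 dits

After applying f:
P(X,Z) where Z=f(Y):
- P(X,Z=0) = P(X,Y=2)
- P(X,Z=1) = P(X,Y=0) + P(X,Y=1)

I(X;Z) = I(X;f(Y)) = 0.0157 dits

Verification: 0.0172 ≥ 0.0157 ✓

Information cannot be created by processing; the function f can only lose information about X.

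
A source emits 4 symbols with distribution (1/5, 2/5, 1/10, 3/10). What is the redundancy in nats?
0.1064 nats

Redundancy measures how far a source is from maximum entropy:
R = H_max - H(X)

Maximum entropy for 4 symbols: H_max = log_e(4) = 1.3863 nats
Actual entropy: H(X) = 1.2799 nats
Redundancy: R = 1.3863 - 1.2799 = 0.1064 nats

This redundancy represents potential for compression: the source could be compressed by 0.1064 nats per symbol.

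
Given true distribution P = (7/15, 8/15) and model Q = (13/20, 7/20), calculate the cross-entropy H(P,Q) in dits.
0.3305 dits

Cross-entropy: H(P,Q) = -Σ p(x) log q(x)

Alternatively: H(P,Q) = H(P) + D_KL(P||Q)
H(P) = 0.3001 dits
D_KL(P||Q) = 0.0304 dits

H(P,Q) = 0.3001 + 0.0304 = 0.3305 dits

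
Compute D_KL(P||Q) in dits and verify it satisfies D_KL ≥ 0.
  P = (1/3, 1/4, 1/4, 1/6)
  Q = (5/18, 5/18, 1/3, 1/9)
0.0131 dits

KL divergence satisfies the Gibbs inequality: D_KL(P||Q) ≥ 0 for all distributions P, Q.

D_KL(P||Q) = Σ p(x) log(p(x)/q(x))
Term by term:
  x=0: 1/3 × log_10[(1/3)/(5/18)] = 0.0264
  x=1: 1/4 × log_10[(1/4)/(5/18)] = -0.0114
  x=2: 1/4 × log_10[(1/4)/(1/3)] = -0.0312
  x=3: 1/6 × log_10[(1/6)/(1/9)] = 0.0293
D_KL(P||Q) = 0.0131 dits

D_KL(P||Q) = 0.0131 ≥ 0 ✓

This non-negativity is a fundamental property: relative entropy cannot be negative because it measures how different Q is from P.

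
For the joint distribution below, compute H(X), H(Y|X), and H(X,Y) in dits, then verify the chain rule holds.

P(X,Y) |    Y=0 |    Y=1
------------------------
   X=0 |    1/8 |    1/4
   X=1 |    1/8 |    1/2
H(X,Y) = 0.5268, H(X) = 0.2873, H(Y|X) = 0.2395 (all in dits)

Chain rule: H(X,Y) = H(X) + H(Y|X)

Left side — joint entropy directly:
H(X,Y) = -Σ p(x,y) log p(x,y) = 0.5268 dits

Right side — compute H(Y|X) from the conditional distributions:
P(X) = (3/8, 5/8), so H(X) = 0.2873 dits
H(Y|X) = Σ_x P(X=x) · H(Y|X=x):
  P(Y|X=0) = (1/3, 2/3), H(Y|X=0) = 0.2764, weight P(X=0) = 3/8
  P(Y|X=1) = (1/5, 4/5), H(Y|X=1) = 0.2173, weight P(X=1) = 5/8
H(Y|X) = 0.2395 dits

H(X) + H(Y|X) = 0.2873 + 0.2395 = 0.5268 dits

Both sides equal 0.5268 dits. ✓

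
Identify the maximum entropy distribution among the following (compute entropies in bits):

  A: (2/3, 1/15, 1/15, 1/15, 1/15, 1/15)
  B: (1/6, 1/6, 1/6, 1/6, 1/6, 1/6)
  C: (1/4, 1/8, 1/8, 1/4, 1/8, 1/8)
B

For a discrete distribution over n outcomes, entropy is maximized by the uniform distribution.

Computing entropies:
H(A) = 1.6923 bits
H(B) = 2.5850 bits
H(C) = 2.5000 bits

The uniform distribution (where all probabilities equal 1/6) achieves the maximum entropy of log_2(6) = 2.5850 bits.

Distribution B has the highest entropy.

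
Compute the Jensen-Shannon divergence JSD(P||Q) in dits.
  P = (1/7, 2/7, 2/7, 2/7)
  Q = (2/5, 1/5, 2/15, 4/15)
0.0216 dits

Jensen-Shannon divergence is:
JSD(P||Q) = 0.5 × D_KL(P||M) + 0.5 × D_KL(Q||M)
where M = 0.5 × (P + Q) is the mixture distribution.

M = 0.5 × (1/7, 2/7, 2/7, 2/7) + 0.5 × (2/5, 1/5, 2/15, 4/15) = (0.271429, 0.242857, 0.209524, 0.27619)

D_KL(P||M) = 0.0230 dits
D_KL(Q||M) = 0.0203 dits

JSD(P||Q) = 0.5 × 0.0230 + 0.5 × 0.0203 = 0.0216 dits

Unlike KL divergence, JSD is symmetric and bounded: 0 ≤ JSD ≤ log(2).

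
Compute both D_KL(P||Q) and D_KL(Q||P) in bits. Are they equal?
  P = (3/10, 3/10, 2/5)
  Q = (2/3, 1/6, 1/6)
D_KL(P||Q) = 0.4140, D_KL(Q||P) = 0.4162

KL divergence is not symmetric: D_KL(P||Q) ≠ D_KL(Q||P) in general.

D_KL(P||Q) = 0.4140 bits
D_KL(Q||P) = 0.4162 bits

No, they are not equal!

This asymmetry is why KL divergence is not a true distance metric.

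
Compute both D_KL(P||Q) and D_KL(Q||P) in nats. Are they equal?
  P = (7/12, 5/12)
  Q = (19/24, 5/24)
D_KL(P||Q) = 0.1107, D_KL(Q||P) = 0.0974

KL divergence is not symmetric: D_KL(P||Q) ≠ D_KL(Q||P) in general.

D_KL(P||Q) = 0.1107 nats
D_KL(Q||P) = 0.0974 nats

No, they are not equal!

This asymmetry is why KL divergence is not a true distance metric.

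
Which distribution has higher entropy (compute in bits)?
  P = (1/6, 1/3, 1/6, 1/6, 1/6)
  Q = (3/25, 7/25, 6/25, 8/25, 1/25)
P

Computing entropies in bits:
H(P) = 2.2516
H(Q) = 2.0872

Distribution P has higher entropy.

Intuition: The distribution closer to uniform (more spread out) has higher entropy.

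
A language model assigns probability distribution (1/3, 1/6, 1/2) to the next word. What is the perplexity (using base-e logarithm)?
2.7495

Perplexity is e^H (or exp(H) for natural log).

First, H = -Σ p log p = 1.0114 nats
Perplexity = e^1.0114 = 2.7495

Interpretation: The model's uncertainty is equivalent to choosing uniformly among 2.7 options.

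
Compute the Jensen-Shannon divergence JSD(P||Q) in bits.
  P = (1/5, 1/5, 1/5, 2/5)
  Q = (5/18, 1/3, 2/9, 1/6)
0.0529 bits

Jensen-Shannon divergence is:
JSD(P||Q) = 0.5 × D_KL(P||M) + 0.5 × D_KL(Q||M)
where M = 0.5 × (P + Q) is the mixture distribution.

M = 0.5 × (1/5, 1/5, 1/5, 2/5) + 0.5 × (5/18, 1/3, 2/9, 1/6) = (0.238889, 4/15, 0.211111, 0.283333)

D_KL(P||M) = 0.0491 bits
D_KL(Q||M) = 0.0566 bits

JSD(P||Q) = 0.5 × 0.0491 + 0.5 × 0.0566 = 0.0529 bits

Unlike KL divergence, JSD is symmetric and bounded: 0 ≤ JSD ≤ log(2).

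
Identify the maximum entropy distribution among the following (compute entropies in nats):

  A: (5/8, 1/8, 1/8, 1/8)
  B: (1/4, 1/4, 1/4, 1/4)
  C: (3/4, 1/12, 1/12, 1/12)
B

For a discrete distribution over n outcomes, entropy is maximized by the uniform distribution.

Computing entropies:
H(A) = 1.0735 nats
H(B) = 1.3863 nats
H(C) = 0.8370 nats

The uniform distribution (where all probabilities equal 1/4) achieves the maximum entropy of log_e(4) = 1.3863 nats.

Distribution B has the highest entropy.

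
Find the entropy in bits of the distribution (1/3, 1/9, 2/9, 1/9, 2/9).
2.1972 bits

Shannon entropy is H(X) = -Σ p(x) log p(x).

For P = (1/3, 1/9, 2/9, 1/9, 2/9):
H = -1/3 × log_2(1/3) -1/9 × log_2(1/9) -2/9 × log_2(2/9) -1/9 × log_2(1/9) -2/9 × log_2(2/9)
H = 2.1972 bits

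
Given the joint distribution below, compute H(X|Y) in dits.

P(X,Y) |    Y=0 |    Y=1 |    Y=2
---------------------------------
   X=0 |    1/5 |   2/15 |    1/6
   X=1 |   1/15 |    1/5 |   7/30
0.2805 dits

Using the chain rule: H(X|Y) = H(X,Y) - H(Y)

First, compute H(X,Y) = 0.7518 dits

Marginal P(Y) = (4/15, 1/3, 2/5)
H(Y) = 0.4713 dits

H(X|Y) = H(X,Y) - H(Y) = 0.7518 - 0.4713 = 0.2805 dits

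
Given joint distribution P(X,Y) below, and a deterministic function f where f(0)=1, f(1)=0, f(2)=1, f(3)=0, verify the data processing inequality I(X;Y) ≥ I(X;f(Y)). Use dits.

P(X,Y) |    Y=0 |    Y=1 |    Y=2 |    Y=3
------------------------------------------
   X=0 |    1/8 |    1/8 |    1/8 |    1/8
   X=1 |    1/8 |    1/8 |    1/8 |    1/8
I(X;Y) = 0.0000, I(X;f(Y)) = 0.0000, inequality holds: 0.0000 ≥ 0.0000

Data Processing Inequality: For any Markov chain X → Y → Z, we have I(X;Y) ≥ I(X;Z).

Here Z = f(Y) is a deterministic function of Y, forming X → Y → Z.

Original I(X;Y) = 0.0000 dits

After applying f:
P(X,Z) where Z=f(Y):
- P(X,Z=0) = P(X,Y=1) + P(X,Y=3)
- P(X,Z=1) = P(X,Y=0) + P(X,Y=2)

I(X;Z) = I(X;f(Y)) = 0.0000 dits

Verification: 0.0000 ≥ 0.0000 ✓

Information cannot be created by processing; the function f can only lose information about X.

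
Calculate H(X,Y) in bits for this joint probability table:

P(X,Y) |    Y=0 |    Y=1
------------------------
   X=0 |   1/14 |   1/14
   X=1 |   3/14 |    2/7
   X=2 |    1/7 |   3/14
2.4138 bits

Joint entropy is H(X,Y) = -Σ_{x,y} p(x,y) log p(x,y).

Summing over all non-zero entries:
H(X,Y) = -[1/14·log_2(1/14) + 1/14·log_2(1/14) + 3/14·log_2(3/14) + 2/7·log_2(2/7) + 1/7·log_2(1/7) + 3/14·log_2(3/14)]
H(X,Y) = 2.4138 bits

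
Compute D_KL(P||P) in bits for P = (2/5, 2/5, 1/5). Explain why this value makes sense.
0.0000 bits

KL divergence satisfies the Gibbs inequality: D_KL(P||Q) ≥ 0 for all distributions P, Q.

D_KL(P||Q) = Σ p(x) log(p(x)/q(x))
Each term is p(x) × log_2(p(x)/p(x)) = p(x) × log_2(1) = 0, so the sum is 0.
D_KL(P||Q) = 0.0000 bits

When P = Q, the KL divergence is exactly 0, as there is no 'divergence' between identical distributions.

This non-negativity is a fundamental property: relative entropy cannot be negative because it measures how different Q is from P.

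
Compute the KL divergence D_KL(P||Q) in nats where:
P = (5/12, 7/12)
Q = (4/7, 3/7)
0.0482 nats

KL divergence: D_KL(P||Q) = Σ p(x) log(p(x)/q(x))

Computing term by term:
  x=0: 5/12 × log_e[(5/12)/(4/7)] = 5/12 × -0.3159 = -0.1316
  x=1: 7/12 × log_e[(7/12)/(3/7)] = 7/12 × 0.3083 = 0.1798

D_KL(P||Q) = 0.0482 nats

Note: KL divergence is always non-negative and equals 0 iff P = Q.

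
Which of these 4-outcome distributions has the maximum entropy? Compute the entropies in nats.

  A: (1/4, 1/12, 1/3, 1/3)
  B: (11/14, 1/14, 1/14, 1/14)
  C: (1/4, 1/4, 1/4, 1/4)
C

For a discrete distribution over n outcomes, entropy is maximized by the uniform distribution.

Computing entropies:
H(A) = 1.2861 nats
H(B) = 0.7550 nats
H(C) = 1.3863 nats

The uniform distribution (where all probabilities equal 1/4) achieves the maximum entropy of log_e(4) = 1.3863 nats.

Distribution C has the highest entropy.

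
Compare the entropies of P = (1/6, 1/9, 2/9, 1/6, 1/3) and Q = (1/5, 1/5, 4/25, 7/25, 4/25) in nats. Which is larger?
Q

Computing entropies in nats:
H(P) = 1.5418
H(Q) = 1.5866

Distribution Q has higher entropy.

Intuition: The distribution closer to uniform (more spread out) has higher entropy.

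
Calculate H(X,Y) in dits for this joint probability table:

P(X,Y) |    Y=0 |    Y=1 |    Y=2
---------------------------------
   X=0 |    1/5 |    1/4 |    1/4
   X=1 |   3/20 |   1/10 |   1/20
0.7295 dits

Joint entropy is H(X,Y) = -Σ_{x,y} p(x,y) log p(x,y).

Summing over all non-zero entries:
H(X,Y) = -[1/5·log_10(1/5) + 1/4·log_10(1/4) + 1/4·log_10(1/4) + 3/20·log_10(3/20) + 1/10·log_10(1/10) + 1/20·log_10(1/20)]
H(X,Y) = 0.7295 dits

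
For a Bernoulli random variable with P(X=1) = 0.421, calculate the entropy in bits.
0.9819 bits

The binary entropy function is:
H(p) = -p log(p) - (1-p) log(1-p)

H(0.421) = -0.421 × log_2(0.421) - 0.579 × log_2(0.579)
H(0.421) = 0.9819 bits

Note: Binary entropy is maximized at p=0.5 (H=1 bit) and minimized at p=0 or p=1 (H=0).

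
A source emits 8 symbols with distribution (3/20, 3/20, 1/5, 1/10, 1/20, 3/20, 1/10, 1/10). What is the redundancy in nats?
0.0633 nats

Redundancy measures how far a source is from maximum entropy:
R = H_max - H(X)

Maximum entropy for 8 symbols: H_max = log_e(8) = 2.0794 nats
Actual entropy: H(X) = 2.0162 nats
Redundancy: R = 2.0794 - 2.0162 = 0.0633 nats

This redundancy represents potential for compression: the source could be compressed by 0.0633 nats per symbol.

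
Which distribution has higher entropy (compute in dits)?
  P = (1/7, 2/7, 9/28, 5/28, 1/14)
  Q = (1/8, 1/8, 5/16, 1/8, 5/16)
Q

Computing entropies in dits:
H(P) = 0.6501
H(Q) = 0.6544

Distribution Q has higher entropy.

Intuition: The distribution closer to uniform (more spread out) has higher entropy.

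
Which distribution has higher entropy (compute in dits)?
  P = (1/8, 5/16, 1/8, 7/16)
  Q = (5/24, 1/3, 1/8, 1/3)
Q

Computing entropies in dits:
H(P) = 0.5407
H(Q) = 0.5729

Distribution Q has higher entropy.

Intuition: The distribution closer to uniform (more spread out) has higher entropy.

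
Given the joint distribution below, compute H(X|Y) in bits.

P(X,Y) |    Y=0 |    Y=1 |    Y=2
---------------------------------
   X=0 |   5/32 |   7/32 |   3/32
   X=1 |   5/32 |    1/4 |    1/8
0.9953 bits

Using the chain rule: H(X|Y) = H(X,Y) - H(Y)

First, compute H(X,Y) = 2.5117 bits

Marginal P(Y) = (5/16, 15/32, 7/32)
H(Y) = 1.5164 bits

H(X|Y) = H(X,Y) - H(Y) = 2.5117 - 1.5164 = 0.9953 bits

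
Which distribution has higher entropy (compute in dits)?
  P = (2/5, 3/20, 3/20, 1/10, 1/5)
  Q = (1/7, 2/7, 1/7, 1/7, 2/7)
Q

Computing entropies in dits:
H(P) = 0.6461
H(Q) = 0.6731

Distribution Q has higher entropy.

Intuition: The distribution closer to uniform (more spread out) has higher entropy.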